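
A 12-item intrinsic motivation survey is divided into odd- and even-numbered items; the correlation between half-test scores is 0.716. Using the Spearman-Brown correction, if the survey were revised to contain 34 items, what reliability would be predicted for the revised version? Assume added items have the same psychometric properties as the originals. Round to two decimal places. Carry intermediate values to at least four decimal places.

Spearman-Brown correction (n = 2): r_full = 2·0.716/(1 + 0.716) = 0.8345
Length factor from 12 to 34 items: n = 34/12 = 2.8333
r_new = n·r_full / (1 + (n − 1)·r_full) = 2.3644 / 2.5299 ≈ 0.9346

0.93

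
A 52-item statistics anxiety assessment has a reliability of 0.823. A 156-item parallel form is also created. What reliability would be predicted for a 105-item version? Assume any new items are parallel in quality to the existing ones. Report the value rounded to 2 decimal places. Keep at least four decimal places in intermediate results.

Only the ratio of lengths matters: n = 105/52 = 2.0192
r_{105} = n·r / (1 + (n − 1)·r) = 1.6618 / 1.8388 ≈ 0.9037

0.90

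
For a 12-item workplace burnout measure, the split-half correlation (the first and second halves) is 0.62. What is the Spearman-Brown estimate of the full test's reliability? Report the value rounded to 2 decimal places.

The full test is twice the length of either half (n = 2).
r_full = 2(0.62) / (1 + 0.62)
r_full = 1.2400 / 1.6200 ≈ 0.7654

0.77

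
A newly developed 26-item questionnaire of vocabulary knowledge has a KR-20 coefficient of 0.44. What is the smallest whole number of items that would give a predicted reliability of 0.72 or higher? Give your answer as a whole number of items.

86

Spearman-Brown solved for the length factor n:
n = r_target (1 − r_old) / [ r_old (1 − r_target) ]
n = [0.72 × 0.56] / [0.44 × 0.28]
  = 0.4032 / 0.1232 = 3.2727
So the test needs 3.2727 × 26 ≈ 85.09 items; rounding up, 86.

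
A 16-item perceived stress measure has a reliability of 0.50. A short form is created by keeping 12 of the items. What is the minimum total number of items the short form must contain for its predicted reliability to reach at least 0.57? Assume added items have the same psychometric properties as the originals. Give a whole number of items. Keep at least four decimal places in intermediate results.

Short-form reliability: n = 12/16 = 0.7500; r_12 = n·r/(1+(n−1)r) ≈ 0.4286
Then solve for n' with r_old = 0.4286, r_target = 0.57: n' = 0.57(1 − 0.4286)/[0.4286(1 − 0.57)] = 1.7672
Items = 1.7672 × 12 ≈ 21.21 → 22

22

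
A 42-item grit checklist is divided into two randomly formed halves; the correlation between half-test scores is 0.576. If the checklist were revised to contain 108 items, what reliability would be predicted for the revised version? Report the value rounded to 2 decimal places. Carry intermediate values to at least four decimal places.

Spearman-Brown correction (n = 2): r_full = 2·0.576/(1 + 0.576) = 0.7310
Length factor from 42 to 108 items: n = 108/42 = 2.5714
r_new = n·r_full / (1 + (n − 1)·r_full) = 1.8797 / 2.1487 ≈ 0.8748

0.87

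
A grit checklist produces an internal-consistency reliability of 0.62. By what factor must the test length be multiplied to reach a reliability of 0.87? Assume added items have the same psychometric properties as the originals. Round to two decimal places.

Rearranging the Spearman-Brown formula for n,
n = r*(1 − r) / [ r (1 − r*) ]
n = [0.87 × 0.38] / [0.62 × 0.13]
n = 0.3306 / 0.0806 ≈ 4.1017

4.10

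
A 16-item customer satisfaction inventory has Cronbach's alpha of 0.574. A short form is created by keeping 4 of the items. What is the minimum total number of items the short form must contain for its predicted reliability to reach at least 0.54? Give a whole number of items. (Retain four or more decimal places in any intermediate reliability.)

14

Short-form reliability: n = 4/16 = 0.2500; r_4 = n·r/(1+(n−1)r) ≈ 0.2520
Length factor from the short form to reach 0.54: n' = 0.54(1 − 0.2520) / [0.2520(1 − 0.54)] ≈ 3.4845
Total items = 3.4845 × 4 = 13.94, rounded up to 14.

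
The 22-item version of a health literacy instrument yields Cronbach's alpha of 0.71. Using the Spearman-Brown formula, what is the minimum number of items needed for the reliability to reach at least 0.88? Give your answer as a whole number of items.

n = 0.88 × (1 − 0.71) / [ 0.71 × (1 − 0.88) ]
n = 0.2552 / 0.0852 ≈ 2.9953
Items needed = n × 22 = 2.9953 × 22 ≈ 65.90 → round up to 66

66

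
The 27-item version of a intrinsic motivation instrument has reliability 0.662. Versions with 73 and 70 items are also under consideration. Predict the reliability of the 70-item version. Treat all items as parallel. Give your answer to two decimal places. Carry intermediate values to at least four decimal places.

The 73-item form is not needed; work directly from the 27-item form with n = 70/27 = 2.5926.
r_{70} = n·r / (1 + (n − 1)·r) = 1.7163 / 2.0543 ≈ 0.8355

0.84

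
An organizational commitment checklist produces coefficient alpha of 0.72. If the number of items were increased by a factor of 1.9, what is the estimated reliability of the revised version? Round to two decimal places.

r_new = 1.9·0.72 / [1 + (1.9 − 1)·0.72]
r_new = 1.3680 / 1.6480 ≈ 0.8301

0.83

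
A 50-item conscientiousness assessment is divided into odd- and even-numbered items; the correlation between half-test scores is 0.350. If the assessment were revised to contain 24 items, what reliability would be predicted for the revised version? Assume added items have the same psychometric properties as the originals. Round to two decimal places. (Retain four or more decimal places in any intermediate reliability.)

0.34

Spearman-Brown correction (n = 2): r_full = 2·0.350/(1 + 0.350) = 0.5185
Then adjust to 24 items: n = 24/50 = 0.4800
r_new = n·r_full / (1 + (n − 1)·r_full) = 0.2489 / 0.7304 ≈ 0.3408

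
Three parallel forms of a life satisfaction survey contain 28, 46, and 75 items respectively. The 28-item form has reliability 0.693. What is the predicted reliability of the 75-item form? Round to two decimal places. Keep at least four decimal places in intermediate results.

The 46-item form is not needed; work directly from the 28-item form with n = 75/28 = 2.6786.
r_{75} = n·r / (1 + (n − 1)·r) = 1.8563 / 2.1633 ≈ 0.8581

0.86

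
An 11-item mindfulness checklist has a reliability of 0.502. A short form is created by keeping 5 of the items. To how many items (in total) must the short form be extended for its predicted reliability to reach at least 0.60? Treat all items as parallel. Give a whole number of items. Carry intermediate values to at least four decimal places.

Short-form reliability: n = 5/11 = 0.4545; r_5 = n·r/(1+(n−1)r) ≈ 0.3142
Length factor from the short form to reach 0.60: n' = 0.60(1 − 0.3142) / [0.3142(1 − 0.60)] ≈ 3.2740
Total items = 3.2740 × 5 = 16.37, rounded up to 17.

17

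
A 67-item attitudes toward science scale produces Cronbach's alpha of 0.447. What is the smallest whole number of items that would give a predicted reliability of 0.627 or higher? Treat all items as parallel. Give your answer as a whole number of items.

140

Rearranging the Spearman-Brown formula for n,
n = r*(1 − r) / [ r (1 − r*) ]
n = 0.627 × (1 − 0.447) / [ 0.447 × (1 − 0.627) ]
  = 0.346731 / 0.166731 = 2.0796
So the test needs 2.0796 × 67 ≈ 139.33 items; rounding up, 140.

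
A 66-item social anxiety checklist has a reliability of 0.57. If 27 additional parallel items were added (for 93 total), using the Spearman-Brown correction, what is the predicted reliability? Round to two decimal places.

The new length is 93/66 = 1.4091 times the old.
Spearman-Brown: r_new = n·r / (1 + (n − 1)·r)
r_new = 1.4091·0.57 / [1 + (1.4091 − 1)·0.57]
     = 0.8032 / 1.2332 = 0.6513

0.65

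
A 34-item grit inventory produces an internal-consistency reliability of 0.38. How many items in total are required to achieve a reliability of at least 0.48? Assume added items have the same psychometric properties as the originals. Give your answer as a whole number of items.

n = 0.48 × (1 − 0.38) / [ 0.38 × (1 − 0.48) ]
  = 0.2976 / 0.1976 = 1.5061
1.5061 × 34 = 51.21 → 52 items

52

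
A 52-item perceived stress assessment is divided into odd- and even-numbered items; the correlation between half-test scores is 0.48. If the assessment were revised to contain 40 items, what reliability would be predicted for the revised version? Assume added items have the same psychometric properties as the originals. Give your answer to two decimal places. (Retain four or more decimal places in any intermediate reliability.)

0.59

Full-test reliability from the split-half r: r_full = 2(0.48)/(1 + 0.48) = 0.6486
Then adjust to 40 items: n = 40/52 = 0.7692
r_new = n·r_full / (1 + (n − 1)·r_full) = 0.4989 / 0.8503 ≈ 0.5867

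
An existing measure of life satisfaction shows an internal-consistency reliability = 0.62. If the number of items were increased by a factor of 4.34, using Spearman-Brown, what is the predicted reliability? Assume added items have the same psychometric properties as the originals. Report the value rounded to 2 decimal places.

0.88

Apply the Spearman-Brown prophecy formula, r' = nr / [1 + (n − 1)r]:
r_new = (4.34 × 0.62) / (1 + (4.34 − 1) × 0.62)
     = 2.6908 / 3.0708 = 0.8763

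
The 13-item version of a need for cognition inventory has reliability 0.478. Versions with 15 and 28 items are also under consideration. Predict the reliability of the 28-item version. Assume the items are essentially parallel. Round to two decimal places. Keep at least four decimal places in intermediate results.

0.66

The 15-item form is not needed; work directly from the 13-item form with n = 28/13 = 2.1538.
r_{28} = n·r / (1 + (n − 1)·r) = 1.0295 / 1.5515 ≈ 0.6636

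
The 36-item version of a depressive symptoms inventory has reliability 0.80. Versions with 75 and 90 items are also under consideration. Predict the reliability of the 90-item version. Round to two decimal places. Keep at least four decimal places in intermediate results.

0.91

Only the ratio of lengths matters: n = 90/36 = 2.5000
r_{90} = n·r / (1 + (n − 1)·r) = 2.0000 / 2.2000 ≈ 0.9091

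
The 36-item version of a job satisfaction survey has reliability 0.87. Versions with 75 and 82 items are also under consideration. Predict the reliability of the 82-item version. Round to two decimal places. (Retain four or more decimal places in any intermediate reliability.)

Only the ratio of lengths matters: n = 82/36 = 2.2778
r_{82} = n·r / (1 + (n − 1)·r) = 1.9817 / 2.1117 ≈ 0.9384

0.94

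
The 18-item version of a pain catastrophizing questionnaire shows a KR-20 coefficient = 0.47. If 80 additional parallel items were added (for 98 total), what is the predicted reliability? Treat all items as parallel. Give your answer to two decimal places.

n = 98/18 = 5.4444
r_new = (5.4444 × 0.47) / (1 + (5.4444 − 1) × 0.47)
r_new = 2.5589 / 3.0889 ≈ 0.8284

0.83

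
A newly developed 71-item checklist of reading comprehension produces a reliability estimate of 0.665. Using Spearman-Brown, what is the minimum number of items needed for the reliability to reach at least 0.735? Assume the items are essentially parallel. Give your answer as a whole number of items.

100

n = [0.735 × 0.335] / [0.665 × 0.265]
n = 0.246225 / 0.176225 ≈ 1.3972
So the test needs 1.3972 × 71 ≈ 99.20 items; rounding up, 100.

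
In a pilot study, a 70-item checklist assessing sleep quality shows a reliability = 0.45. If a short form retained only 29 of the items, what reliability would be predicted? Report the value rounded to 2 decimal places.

0.25

The new length is 29/70 = 0.4143 times the old.
Apply the Spearman-Brown prophecy formula, r' = nr / [1 + (n − 1)r]:
r_new = 0.4143·0.45 / [1 + (0.4143 − 1)·0.45]
     = 0.1864 / 0.7364 = 0.2531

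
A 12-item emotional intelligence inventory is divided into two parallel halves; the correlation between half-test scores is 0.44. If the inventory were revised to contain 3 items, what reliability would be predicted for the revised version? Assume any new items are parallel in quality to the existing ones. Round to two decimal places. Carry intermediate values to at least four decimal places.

0.28

Spearman-Brown correction (n = 2): r_full = 2·0.44/(1 + 0.44) = 0.6111
Then adjust to 3 items: n = 3/12 = 0.2500
r_new = n·r_full / (1 + (n − 1)·r_full) = 0.1528 / 0.5417 ≈ 0.2821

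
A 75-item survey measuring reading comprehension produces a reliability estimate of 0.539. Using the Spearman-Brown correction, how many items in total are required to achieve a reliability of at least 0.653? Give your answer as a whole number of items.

Invert Spearman-Brown to solve for n:
n = r*(1 − r) / [ r (1 − r*) ]
n = [0.653 × 0.461] / [0.539 × 0.347]
  = 0.301033 / 0.187033 = 1.6095
So the test needs 1.6095 × 75 ≈ 120.71 items; rounding up, 121.

121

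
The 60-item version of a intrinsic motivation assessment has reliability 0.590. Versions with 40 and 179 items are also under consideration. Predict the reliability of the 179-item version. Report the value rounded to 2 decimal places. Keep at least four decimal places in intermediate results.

The 40-item form is not needed; work directly from the 60-item form with n = 179/60 = 2.9833.
r_{179} = n·r / (1 + (n − 1)·r) = 1.7601 / 2.1701 ≈ 0.8111

0.81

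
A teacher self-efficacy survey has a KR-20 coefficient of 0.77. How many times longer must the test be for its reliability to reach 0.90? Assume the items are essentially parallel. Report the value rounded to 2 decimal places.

Spearman-Brown solved for the length factor n:
n = r*(1 − r) / [ r (1 − r*) ]
n = 0.90 × (1 − 0.77) / [ 0.77 × (1 − 0.90) ]
  = 0.2070 / 0.0770 = 2.6883

2.69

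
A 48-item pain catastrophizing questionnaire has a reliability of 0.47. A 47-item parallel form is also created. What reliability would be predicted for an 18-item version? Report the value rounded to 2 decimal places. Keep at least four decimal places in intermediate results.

0.25

The 47-item form is not needed; work directly from the 48-item form with n = 18/48 = 0.3750.
r_{18} = n·r / (1 + (n − 1)·r) = 0.1762 / 0.7063 ≈ 0.2495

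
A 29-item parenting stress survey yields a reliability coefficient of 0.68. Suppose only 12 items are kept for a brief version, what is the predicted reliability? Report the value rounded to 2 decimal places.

Length ratio n = 12/29 = 0.4138
r_new = 0.4138·0.68 / [1 + (0.4138 − 1)·0.68]
r_new = 0.2814 / 0.6014 ≈ 0.4679

0.47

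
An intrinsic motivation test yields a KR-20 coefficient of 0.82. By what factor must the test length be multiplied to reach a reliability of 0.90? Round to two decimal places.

1.98

n = 0.90 × (1 − 0.82) / [ 0.82 × (1 − 0.90) ]
  = 0.1620 / 0.0820 = 1.9756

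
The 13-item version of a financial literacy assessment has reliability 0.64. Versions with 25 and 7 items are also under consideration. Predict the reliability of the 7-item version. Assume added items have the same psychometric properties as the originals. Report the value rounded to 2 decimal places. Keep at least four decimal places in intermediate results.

0.49

The 25-item form is not needed; work directly from the 13-item form with n = 7/13 = 0.5385.
r_{7} = n·r / (1 + (n − 1)·r) = 0.3446 / 0.7046 ≈ 0.4891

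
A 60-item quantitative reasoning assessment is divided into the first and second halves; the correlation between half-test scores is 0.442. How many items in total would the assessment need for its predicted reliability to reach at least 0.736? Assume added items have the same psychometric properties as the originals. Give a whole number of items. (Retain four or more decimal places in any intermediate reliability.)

106

r_full = 2(0.442)/(1 + 0.442) = 0.6130
Solve Spearman-Brown for n: n = 0.736(1 − 0.6130) / [0.6130(1 − 0.736)] = 1.7600
Items = 1.7600 × 60 ≈ 105.60 → 106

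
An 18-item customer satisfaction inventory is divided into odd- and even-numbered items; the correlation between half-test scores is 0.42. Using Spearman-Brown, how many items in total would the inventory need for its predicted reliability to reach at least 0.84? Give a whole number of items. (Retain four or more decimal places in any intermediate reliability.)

Corrected full-test reliability: r_full = 2 × 0.42 / (1 + 0.42) ≈ 0.5915
Solve Spearman-Brown for n: n = 0.84(1 − 0.5915) / [0.5915(1 − 0.84)] = 3.6257
Items = 3.6257 × 18 ≈ 65.26 → 66

66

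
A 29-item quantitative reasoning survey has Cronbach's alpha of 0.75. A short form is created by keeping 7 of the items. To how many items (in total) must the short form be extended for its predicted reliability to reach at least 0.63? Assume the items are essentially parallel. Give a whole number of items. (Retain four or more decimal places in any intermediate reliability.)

Short-form reliability: n = 7/29 = 0.2414; r_7 = n·r/(1+(n−1)r) ≈ 0.4200
Then solve for n' with r_old = 0.4200, r_target = 0.63: n' = 0.63(1 − 0.4200)/[0.4200(1 − 0.63)] = 2.3514
Items = 2.3514 × 7 ≈ 16.46 → 17

17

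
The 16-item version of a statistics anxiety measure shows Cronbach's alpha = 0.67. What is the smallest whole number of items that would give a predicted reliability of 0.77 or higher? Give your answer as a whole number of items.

n = [0.77 × 0.33] / [0.67 × 0.23]
  = 0.2541 / 0.1541 = 1.6489
So the test needs 1.6489 × 16 ≈ 26.38 items; rounding up, 27.

27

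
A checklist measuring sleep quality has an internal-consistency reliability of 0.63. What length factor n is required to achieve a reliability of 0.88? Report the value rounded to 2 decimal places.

4.31

Spearman-Brown solved for the length factor n:
n = r_target (1 − r_old) / [ r_old (1 − r_target) ]
n = [0.88 × 0.37] / [0.63 × 0.12]
n = 0.3256 / 0.0756 ≈ 4.3069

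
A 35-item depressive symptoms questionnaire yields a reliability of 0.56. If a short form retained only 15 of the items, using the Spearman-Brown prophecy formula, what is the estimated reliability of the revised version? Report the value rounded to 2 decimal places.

n = 15/35 = 0.4286
Apply the Spearman-Brown prophecy formula, r' = nr / [1 + (n − 1)r]:
r_new = 0.4286·0.56 / [1 + (0.4286 − 1)·0.56]
r_new = 0.2400 / 0.6800 ≈ 0.3529

0.35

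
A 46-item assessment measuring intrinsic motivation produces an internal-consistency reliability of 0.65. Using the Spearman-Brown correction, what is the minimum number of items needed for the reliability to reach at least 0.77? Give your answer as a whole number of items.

Rearranging the Spearman-Brown formula for n,
n = r*(1 − r) / [ r (1 − r*) ]
n = 0.77 × (1 − 0.65) / [ 0.65 × (1 − 0.77) ]
  = 0.2695 / 0.1495 = 1.8027
1.8027 × 46 = 82.92 → 83 items

83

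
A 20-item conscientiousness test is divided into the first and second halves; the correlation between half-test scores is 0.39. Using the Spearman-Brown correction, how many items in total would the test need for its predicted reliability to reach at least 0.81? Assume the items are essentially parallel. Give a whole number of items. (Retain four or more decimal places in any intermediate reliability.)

r_full = 2(0.39)/(1 + 0.39) = 0.5612
n = r_tgt(1 − r_full) / [r_full(1 − r_tgt)] = 0.81 × 0.4388 / (0.5612 × 0.19) ≈ 3.3333
Items = 3.3333 × 20 ≈ 66.67 → 67

67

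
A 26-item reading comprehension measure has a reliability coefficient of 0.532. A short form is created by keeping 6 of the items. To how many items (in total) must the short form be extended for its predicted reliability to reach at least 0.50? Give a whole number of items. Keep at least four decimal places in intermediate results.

23

First, r for the 6-item form: n = 6/26 = 0.2308, so r_6 = 0.2308·0.532/(1 + (0.2308 − 1)·0.532) = 0.2078
Then solve for n' with r_old = 0.2078, r_target = 0.50: n' = 0.50(1 − 0.2078)/[0.2078(1 − 0.50)] = 3.8123
Items = 3.8123 × 6 ≈ 22.87 → 23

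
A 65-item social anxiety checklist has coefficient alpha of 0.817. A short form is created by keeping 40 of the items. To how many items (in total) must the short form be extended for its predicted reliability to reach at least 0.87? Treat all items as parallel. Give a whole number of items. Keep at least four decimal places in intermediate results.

98

Short-form reliability: n = 40/65 = 0.6154; r_40 = n·r/(1+(n−1)r) ≈ 0.7332
Length factor from the short form to reach 0.87: n' = 0.87(1 − 0.7332) / [0.7332(1 − 0.87)] ≈ 2.4352
Items = 2.4352 × 40 ≈ 97.41 → 98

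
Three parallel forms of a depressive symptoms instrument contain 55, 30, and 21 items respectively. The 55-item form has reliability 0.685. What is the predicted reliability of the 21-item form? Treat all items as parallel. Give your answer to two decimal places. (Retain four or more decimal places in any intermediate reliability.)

0.45

The 30-item form is not needed; work directly from the 55-item form with n = 21/55 = 0.3818.
r_{21} = n·r / (1 + (n − 1)·r) = 0.2615 / 0.5765 ≈ 0.4536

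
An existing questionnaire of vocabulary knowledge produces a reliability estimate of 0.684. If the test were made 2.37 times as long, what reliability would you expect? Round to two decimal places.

0.84

r_new = (2.37 × 0.684) / (1 + (2.37 − 1) × 0.684)
r_new = 1.6211 / 1.9371 ≈ 0.8369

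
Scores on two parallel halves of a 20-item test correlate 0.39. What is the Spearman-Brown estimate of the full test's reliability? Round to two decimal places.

The full test is twice the length of either half (n = 2).
r_full = 2(0.39) / (1 + 0.39)
       = 0.7800 / 1.3900 = 0.5612

0.56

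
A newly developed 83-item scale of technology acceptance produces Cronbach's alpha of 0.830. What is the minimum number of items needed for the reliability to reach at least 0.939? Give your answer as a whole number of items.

262

Invert Spearman-Brown to solve for n:
n = r*(1 − r) / [ r (1 − r*) ]
n = 0.939(1 − 0.830) / [0.830(1 − 0.939)]
n = 0.159630 / 0.050630 ≈ 3.1529
Items needed = n × 83 = 3.1529 × 83 ≈ 261.69 → round up to 262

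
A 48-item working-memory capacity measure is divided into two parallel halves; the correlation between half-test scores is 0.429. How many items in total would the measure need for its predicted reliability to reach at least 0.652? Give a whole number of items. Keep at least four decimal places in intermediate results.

60

r_full = 2(0.429)/(1 + 0.429) = 0.6004
n = r_tgt(1 − r_full) / [r_full(1 − r_tgt)] = 0.652 × 0.3996 / (0.6004 × 0.348) ≈ 1.2470
Required items = 1.2470 × 48 = 59.86, so 60 items.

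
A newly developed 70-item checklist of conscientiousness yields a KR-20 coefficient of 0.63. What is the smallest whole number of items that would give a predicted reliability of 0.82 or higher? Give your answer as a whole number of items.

188

Invert Spearman-Brown to solve for n:
n = r*(1 − r) / [ r (1 − r*) ]
n = [0.82 × 0.37] / [0.63 × 0.18]
  = 0.3034 / 0.1134 = 2.6755
So the test needs 2.6755 × 70 ≈ 187.28 items; rounding up, 188.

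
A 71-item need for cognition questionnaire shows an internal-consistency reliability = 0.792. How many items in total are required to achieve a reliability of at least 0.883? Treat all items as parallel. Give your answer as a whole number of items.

141

n = 0.883(1 − 0.792) / [0.792(1 − 0.883)]
  = 0.183664 / 0.092664 = 1.9820
Items needed = n × 71 = 1.9820 × 71 ≈ 140.72 → round up to 141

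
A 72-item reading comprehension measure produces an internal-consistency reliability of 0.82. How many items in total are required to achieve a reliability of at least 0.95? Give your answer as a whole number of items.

Invert Spearman-Brown to solve for n:
n = r_target (1 − r_old) / [ r_old (1 − r_target) ]
n = 0.95(1 − 0.82) / [0.82(1 − 0.95)]
  = 0.1710 / 0.0410 = 4.1707
So the test needs 4.1707 × 72 ≈ 300.29 items; rounding up, 301.

301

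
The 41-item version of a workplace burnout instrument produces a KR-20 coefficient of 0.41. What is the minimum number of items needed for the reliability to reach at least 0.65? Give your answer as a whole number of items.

110

Spearman-Brown solved for the length factor n:
n = r*(1 − r) / [ r (1 − r*) ]
n = 0.65(1 − 0.41) / [0.41(1 − 0.65)]
  = 0.3835 / 0.1435 = 2.6725
So the test needs 2.6725 × 41 ≈ 109.57 items; rounding up, 110.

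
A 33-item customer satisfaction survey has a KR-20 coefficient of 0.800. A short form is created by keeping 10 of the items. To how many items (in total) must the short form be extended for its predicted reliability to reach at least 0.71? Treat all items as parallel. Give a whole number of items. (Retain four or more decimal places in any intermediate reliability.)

21

First, r for the 10-item form: n = 10/33 = 0.3030, so r_10 = 0.3030·0.800/(1 + (0.3030 − 1)·0.800) = 0.5479
Length factor from the short form to reach 0.71: n' = 0.71(1 − 0.5479) / [0.5479(1 − 0.71)] ≈ 2.0202
Items = 2.0202 × 10 ≈ 20.20 → 21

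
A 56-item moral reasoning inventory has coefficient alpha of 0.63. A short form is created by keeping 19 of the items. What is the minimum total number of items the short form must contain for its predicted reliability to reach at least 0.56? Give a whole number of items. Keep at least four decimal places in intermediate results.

First, r for the 19-item form: n = 19/56 = 0.3393, so r_19 = 0.3393·0.63/(1 + (0.3393 − 1)·0.63) = 0.3662
Length factor from the short form to reach 0.56: n' = 0.56(1 − 0.3662) / [0.3662(1 − 0.56)] ≈ 2.2028
Total items = 2.2028 × 19 = 41.85, rounded up to 42.

42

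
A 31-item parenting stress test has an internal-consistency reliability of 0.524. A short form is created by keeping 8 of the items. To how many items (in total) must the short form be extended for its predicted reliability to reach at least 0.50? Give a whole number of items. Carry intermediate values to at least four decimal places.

First, r for the 8-item form: n = 8/31 = 0.2581, so r_8 = 0.2581·0.524/(1 + (0.2581 − 1)·0.524) = 0.2213
Length factor from the short form to reach 0.50: n' = 0.50(1 − 0.2213) / [0.2213(1 − 0.50)] ≈ 3.5188
Total items = 3.5188 × 8 = 28.15, rounded up to 29.

29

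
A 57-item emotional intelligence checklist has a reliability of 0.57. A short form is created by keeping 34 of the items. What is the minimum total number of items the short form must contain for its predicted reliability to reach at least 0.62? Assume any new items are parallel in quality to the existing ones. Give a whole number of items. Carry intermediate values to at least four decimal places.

71

First, r for the 34-item form: n = 34/57 = 0.5965, so r_34 = 0.5965·0.57/(1 + (0.5965 − 1)·0.57) = 0.4416
Length factor from the short form to reach 0.62: n' = 0.62(1 − 0.4416) / [0.4416(1 − 0.62)] ≈ 2.0631
Total items = 2.0631 × 34 = 70.15, rounded up to 71.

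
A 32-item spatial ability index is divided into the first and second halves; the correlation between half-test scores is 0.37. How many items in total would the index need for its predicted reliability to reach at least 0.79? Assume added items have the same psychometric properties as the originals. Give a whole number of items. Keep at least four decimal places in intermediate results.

103

r_full = 2(0.37)/(1 + 0.37) = 0.5401
n = r_tgt(1 − r_full) / [r_full(1 − r_tgt)] = 0.79 × 0.4599 / (0.5401 × 0.21) ≈ 3.2033
Required items = 3.2033 × 32 = 102.51, so 103 items.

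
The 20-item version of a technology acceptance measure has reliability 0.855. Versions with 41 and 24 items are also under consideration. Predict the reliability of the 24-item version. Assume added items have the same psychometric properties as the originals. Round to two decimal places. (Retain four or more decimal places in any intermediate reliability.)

The 41-item form is not needed; work directly from the 20-item form with n = 24/20 = 1.2000.
r_{24} = n·r / (1 + (n − 1)·r) = 1.0260 / 1.1710 ≈ 0.8762

0.88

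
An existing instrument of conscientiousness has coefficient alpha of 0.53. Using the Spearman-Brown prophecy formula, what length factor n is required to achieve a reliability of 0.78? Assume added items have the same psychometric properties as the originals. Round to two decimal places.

3.14

Rearranging the Spearman-Brown formula for n,
n = r_target (1 − r_old) / [ r_old (1 − r_target) ]
n = 0.78 × (1 − 0.53) / [ 0.53 × (1 − 0.78) ]
n = 0.3666 / 0.1166 ≈ 3.1441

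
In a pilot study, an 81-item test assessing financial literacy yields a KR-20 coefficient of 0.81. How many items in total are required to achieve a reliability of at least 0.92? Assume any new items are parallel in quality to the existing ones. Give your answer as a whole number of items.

Rearranging the Spearman-Brown formula for n,
n = r_target (1 − r_old) / [ r_old (1 − r_target) ]
n = [0.92 × 0.19] / [0.81 × 0.08]
  = 0.1748 / 0.0648 = 2.6975
2.6975 × 81 = 218.50 → 219 items

219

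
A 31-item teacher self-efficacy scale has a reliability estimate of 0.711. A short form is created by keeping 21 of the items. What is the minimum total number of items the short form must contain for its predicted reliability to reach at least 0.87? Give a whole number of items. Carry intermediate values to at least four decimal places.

Short-form reliability: n = 21/31 = 0.6774; r_21 = n·r/(1+(n−1)r) ≈ 0.6250
Then solve for n' with r_old = 0.6250, r_target = 0.87: n' = 0.87(1 − 0.6250)/[0.6250(1 − 0.87)] = 4.0154
Total items = 4.0154 × 21 = 84.32, rounded up to 85.

85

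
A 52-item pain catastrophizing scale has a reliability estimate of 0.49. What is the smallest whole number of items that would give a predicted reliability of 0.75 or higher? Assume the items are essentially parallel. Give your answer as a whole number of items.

163

Rearranging the Spearman-Brown formula for n,
n = r*(1 − r) / [ r (1 − r*) ]
n = [0.75 × 0.51] / [0.49 × 0.25]
  = 0.3825 / 0.1225 = 3.1224
So the test needs 3.1224 × 52 ≈ 162.36 items; rounding up, 163.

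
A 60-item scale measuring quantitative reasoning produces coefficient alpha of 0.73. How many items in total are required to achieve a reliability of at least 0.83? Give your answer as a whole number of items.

109

n = [0.83 × 0.27] / [0.73 × 0.17]
  = 0.2241 / 0.1241 = 1.8058
Items needed = n × 60 = 1.8058 × 60 ≈ 108.35 → round up to 109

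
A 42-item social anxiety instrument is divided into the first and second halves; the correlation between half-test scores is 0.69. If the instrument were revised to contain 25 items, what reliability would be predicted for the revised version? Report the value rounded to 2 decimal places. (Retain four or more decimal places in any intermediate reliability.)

0.73

Spearman-Brown correction (n = 2): r_full = 2·0.69/(1 + 0.69) = 0.8166
Length factor from 42 to 25 items: n = 25/42 = 0.5952
r_new = n·r_full / (1 + (n − 1)·r_full) = 0.4860 / 0.6694 ≈ 0.7260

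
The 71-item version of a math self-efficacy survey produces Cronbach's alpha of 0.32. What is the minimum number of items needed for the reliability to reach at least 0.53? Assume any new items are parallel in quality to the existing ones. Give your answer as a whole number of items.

n = 0.53 × (1 − 0.32) / [ 0.32 × (1 − 0.53) ]
  = 0.3604 / 0.1504 = 2.3963
2.3963 × 71 = 170.14 → 171 items

171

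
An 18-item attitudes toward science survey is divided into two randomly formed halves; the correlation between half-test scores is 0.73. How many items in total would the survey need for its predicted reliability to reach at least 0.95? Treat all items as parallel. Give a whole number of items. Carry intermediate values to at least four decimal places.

64

r_full = 2(0.73)/(1 + 0.73) = 0.8439
Solve Spearman-Brown for n: n = 0.95(1 − 0.8439) / [0.8439(1 − 0.95)] = 3.5145
Items = 3.5145 × 18 ≈ 63.26 → 64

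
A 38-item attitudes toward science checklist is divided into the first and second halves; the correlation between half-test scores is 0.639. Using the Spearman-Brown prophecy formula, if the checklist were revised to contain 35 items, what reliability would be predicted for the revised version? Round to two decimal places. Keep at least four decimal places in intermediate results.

0.77

Full-test reliability from the split-half r: r_full = 2(0.639)/(1 + 0.639) = 0.7797
Then adjust to 35 items: n = 35/38 = 0.9211
r_new = n·r_full / (1 + (n − 1)·r_full) = 0.7182 / 0.9385 ≈ 0.7653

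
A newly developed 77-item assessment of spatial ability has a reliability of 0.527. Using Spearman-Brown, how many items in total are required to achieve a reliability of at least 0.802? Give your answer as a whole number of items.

Spearman-Brown solved for the length factor n:
n = r*(1 − r) / [ r (1 − r*) ]
n = 0.802 × (1 − 0.527) / [ 0.527 × (1 − 0.802) ]
n = 0.379346 / 0.104346 ≈ 3.6355
3.6355 × 77 = 279.93 → 280 items

280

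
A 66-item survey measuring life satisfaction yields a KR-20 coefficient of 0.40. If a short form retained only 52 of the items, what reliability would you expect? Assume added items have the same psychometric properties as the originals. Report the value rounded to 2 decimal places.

Length ratio n = 52/66 = 0.7879
By Spearman-Brown, r_new = n r / (1 + (n − 1) r).
r_new = 0.7879·0.40 / [1 + (0.7879 − 1)·0.40]
     = 0.3152 / 0.9152 = 0.3444

0.34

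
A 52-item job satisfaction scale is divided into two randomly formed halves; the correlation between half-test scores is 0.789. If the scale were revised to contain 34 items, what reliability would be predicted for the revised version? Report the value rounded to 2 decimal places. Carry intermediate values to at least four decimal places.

0.83

First correct the split-half correlation to full-test reliability: r_full = 2 × 0.789 / (1 + 0.789) ≈ 0.8821
Then adjust to 34 items: n = 34/52 = 0.6538
r_new = n·r_full / (1 + (n − 1)·r_full) = 0.5767 / 0.6946 ≈ 0.8303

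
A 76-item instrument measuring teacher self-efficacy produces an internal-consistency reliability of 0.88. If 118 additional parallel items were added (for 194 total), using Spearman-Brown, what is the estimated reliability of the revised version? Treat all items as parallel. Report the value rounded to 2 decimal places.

0.95

The new length is 194/76 = 2.5526 times the old.
Spearman-Brown: r_new = n·r / (1 + (n − 1)·r)
r_new = (2.5526 × 0.88) / (1 + (2.5526 − 1) × 0.88)
     = 2.2463 / 2.3663 = 0.9493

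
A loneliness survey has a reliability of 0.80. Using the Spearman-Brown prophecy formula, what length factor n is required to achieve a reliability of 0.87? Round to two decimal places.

1.67

Spearman-Brown solved for the length factor n:
n = r*(1 − r) / [ r (1 − r*) ]
n = [0.87 × 0.20] / [0.80 × 0.13]
  = 0.1740 / 0.1040 = 1.6731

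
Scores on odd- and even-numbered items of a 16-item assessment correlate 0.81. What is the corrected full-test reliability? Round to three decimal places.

0.895

r_full = 2r_hh / (1 + r_hh) = 2 × 0.81 / (1 + 0.81)
r_full = 1.6200 / 1.8100 ≈ 0.8950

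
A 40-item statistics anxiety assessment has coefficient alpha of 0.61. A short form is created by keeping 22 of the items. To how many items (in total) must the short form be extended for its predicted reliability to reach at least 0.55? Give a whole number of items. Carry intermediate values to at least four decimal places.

32

Short-form reliability: n = 22/40 = 0.5500; r_22 = n·r/(1+(n−1)r) ≈ 0.4624
Then solve for n' with r_old = 0.4624, r_target = 0.55: n' = 0.55(1 − 0.4624)/[0.4624(1 − 0.55)] = 1.4210
Items = 1.4210 × 22 ≈ 31.26 → 32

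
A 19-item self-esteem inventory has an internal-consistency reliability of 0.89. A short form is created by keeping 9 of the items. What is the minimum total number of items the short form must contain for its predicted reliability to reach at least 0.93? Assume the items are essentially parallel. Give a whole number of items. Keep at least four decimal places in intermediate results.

32

First, r for the 9-item form: n = 9/19 = 0.4737, so r_9 = 0.4737·0.89/(1 + (0.4737 − 1)·0.89) = 0.7931
Length factor from the short form to reach 0.93: n' = 0.93(1 − 0.7931) / [0.7931(1 − 0.93)] ≈ 3.4659
Total items = 3.4659 × 9 = 31.19, rounded up to 32.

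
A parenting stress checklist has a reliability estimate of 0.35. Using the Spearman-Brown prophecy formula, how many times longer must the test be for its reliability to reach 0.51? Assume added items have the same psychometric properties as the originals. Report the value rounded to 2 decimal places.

1.93

n = 0.51(1 − 0.35) / [0.35(1 − 0.51)]
n = 0.3315 / 0.1715 ≈ 1.9329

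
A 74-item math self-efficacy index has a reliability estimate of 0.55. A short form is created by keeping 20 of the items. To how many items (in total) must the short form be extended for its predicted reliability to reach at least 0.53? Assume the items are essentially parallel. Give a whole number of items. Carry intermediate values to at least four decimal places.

First, r for the 20-item form: n = 20/74 = 0.2703, so r_20 = 0.2703·0.55/(1 + (0.2703 − 1)·0.55) = 0.2483
Length factor from the short form to reach 0.53: n' = 0.53(1 − 0.2483) / [0.2483(1 − 0.53)] ≈ 3.4139
Total items = 3.4139 × 20 = 68.28, rounded up to 69.

69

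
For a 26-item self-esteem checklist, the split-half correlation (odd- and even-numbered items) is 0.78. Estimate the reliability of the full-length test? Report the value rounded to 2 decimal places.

0.88

Apply the Spearman-Brown correction with n = 2:
r_full = 2(0.78) / (1 + 0.78)
       = 1.5600 / 1.7800 = 0.8764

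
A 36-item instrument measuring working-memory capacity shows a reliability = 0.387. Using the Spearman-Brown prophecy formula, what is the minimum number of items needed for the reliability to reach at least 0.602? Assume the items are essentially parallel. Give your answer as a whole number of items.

87

n = [0.602 × 0.613] / [0.387 × 0.398]
  = 0.369026 / 0.154026 = 2.3959
So the test needs 2.3959 × 36 ≈ 86.25 items; rounding up, 87.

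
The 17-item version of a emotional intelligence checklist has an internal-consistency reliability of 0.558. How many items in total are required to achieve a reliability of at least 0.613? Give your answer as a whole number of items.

Invert Spearman-Brown to solve for n:
n = r_target (1 − r_old) / [ r_old (1 − r_target) ]
n = [0.613 × 0.442] / [0.558 × 0.387]
  = 0.270946 / 0.215946 = 1.2547
Items needed = n × 17 = 1.2547 × 17 ≈ 21.33 → round up to 22

22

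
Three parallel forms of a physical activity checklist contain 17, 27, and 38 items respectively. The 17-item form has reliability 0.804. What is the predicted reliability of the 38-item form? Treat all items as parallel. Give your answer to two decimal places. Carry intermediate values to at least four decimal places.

0.90

Only the ratio of lengths matters: n = 38/17 = 2.2353
r_{38} = n·r / (1 + (n − 1)·r) = 1.7972 / 1.9932 ≈ 0.9017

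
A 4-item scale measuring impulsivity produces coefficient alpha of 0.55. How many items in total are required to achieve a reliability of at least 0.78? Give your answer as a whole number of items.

Rearranging the Spearman-Brown formula for n,
n = r*(1 − r) / [ r (1 − r*) ]
n = [0.78 × 0.45] / [0.55 × 0.22]
n = 0.3510 / 0.1210 ≈ 2.9008
Items needed = n × 4 = 2.9008 × 4 ≈ 11.60 → round up to 12

12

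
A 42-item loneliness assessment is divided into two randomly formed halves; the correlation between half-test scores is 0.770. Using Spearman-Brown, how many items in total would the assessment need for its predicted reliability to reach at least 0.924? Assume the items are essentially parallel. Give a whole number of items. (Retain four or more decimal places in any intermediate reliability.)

r_full = 2(0.770)/(1 + 0.770) = 0.8701
Solve Spearman-Brown for n: n = 0.924(1 − 0.8701) / [0.8701(1 − 0.924)] = 1.8151
Required items = 1.8151 × 42 = 76.23, so 77 items.

77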